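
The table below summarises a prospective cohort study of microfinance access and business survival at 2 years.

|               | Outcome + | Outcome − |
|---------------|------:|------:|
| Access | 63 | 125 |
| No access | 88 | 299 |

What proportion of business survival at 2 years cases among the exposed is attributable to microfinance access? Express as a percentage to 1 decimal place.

Cells: a = 63, b = 125, c = 88, d = 299.
Risk in exposed = 63/188 = 0.33511; risk in unexposed = 88/387 = 0.22739.
RR = 0.33511/0.22739 = 1.47371
AR% = (RR − 1)/RR × 100 = (1.47371 − 1)/1.47371 × 100 = 32.1439%

32.1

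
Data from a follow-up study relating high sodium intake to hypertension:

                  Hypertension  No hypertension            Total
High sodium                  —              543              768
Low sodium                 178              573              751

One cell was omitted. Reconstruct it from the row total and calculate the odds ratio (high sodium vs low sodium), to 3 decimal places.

The missing cell is in the exposed row: 768 − 543 = 225.
So a = 225, b = 543, c = 178, d = 573.
OR = (a·d)/(b·c) = (225 × 573) / (543 × 178) = 128925 / 96654 = 1.33388

1.334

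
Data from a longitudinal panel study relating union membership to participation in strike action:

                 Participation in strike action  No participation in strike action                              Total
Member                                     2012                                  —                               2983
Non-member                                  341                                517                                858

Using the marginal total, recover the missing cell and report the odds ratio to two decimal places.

The missing cell is in the exposed row: 2983 − 2012 = 971.
So a = 2012, b = 971, c = 341, d = 517.
OR = (a·d)/(b·c) = (2012 × 517) / (971 × 341) = 1040204 / 331111 = 3.14156

3.14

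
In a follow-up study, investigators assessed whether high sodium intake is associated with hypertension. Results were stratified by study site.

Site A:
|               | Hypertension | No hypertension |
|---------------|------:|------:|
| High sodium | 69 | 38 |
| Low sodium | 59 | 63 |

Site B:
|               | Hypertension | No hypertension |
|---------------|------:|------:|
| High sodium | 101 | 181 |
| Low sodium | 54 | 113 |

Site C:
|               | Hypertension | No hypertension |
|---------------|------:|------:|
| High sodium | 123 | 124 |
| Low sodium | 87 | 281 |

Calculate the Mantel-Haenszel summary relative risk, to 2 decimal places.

RR_MH = Σ(aᵢ·n₀ᵢ/nᵢ) / Σ(cᵢ·n₁ᵢ/nᵢ), with n₁ᵢ = aᵢ+bᵢ (exposed), n₀ᵢ = cᵢ+dᵢ (unexposed), nᵢ = n₁ᵢ+n₀ᵢ.
Stratum 1 (Site A): n₁ = 107, n₀ = 122, n = 229; a·n₀/n = 69·122/229 = 36.7598; c·n₁/n = 59·107/229 = 27.5677
Stratum 2 (Site B): n₁ = 282, n₀ = 167, n = 449; a·n₀/n = 101·167/449 = 37.5657; c·n₁/n = 54·282/449 = 33.9154
Stratum 3 (Site C): n₁ = 247, n₀ = 368, n = 615; a·n₀/n = 123·368/615 = 73.6000; c·n₁/n = 87·247/615 = 34.9415
RR_MH = (36.7598 + 37.5657 + 73.6000) / (27.5677 + 33.9154 + 34.9415) = 147.9255 / 96.4245 = 1.53411

1.53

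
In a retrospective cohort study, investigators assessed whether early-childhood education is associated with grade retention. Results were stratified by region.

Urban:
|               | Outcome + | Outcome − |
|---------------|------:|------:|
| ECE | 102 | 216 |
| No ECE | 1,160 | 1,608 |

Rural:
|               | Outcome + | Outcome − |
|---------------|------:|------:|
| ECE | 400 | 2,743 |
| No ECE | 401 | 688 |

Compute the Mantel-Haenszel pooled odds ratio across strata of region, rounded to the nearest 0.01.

OR_MH = Σ(aᵢdᵢ/nᵢ) / Σ(bᵢcᵢ/nᵢ), where nᵢ is the stratum total.
Stratum 1 (Urban): n = 3086; a·d/n = 102·1608/3086 = 53.1484; b·c/n = 216·1160/3086 = 81.1925
Stratum 2 (Rural): n = 4232; a·d/n = 400·688/4232 = 65.0284; b·c/n = 2743·401/4232 = 259.9109
OR_MH = (53.1484 + 65.0284) / (81.1925 + 259.9109) = 118.1768 / 341.1034 = 0.34645

0.35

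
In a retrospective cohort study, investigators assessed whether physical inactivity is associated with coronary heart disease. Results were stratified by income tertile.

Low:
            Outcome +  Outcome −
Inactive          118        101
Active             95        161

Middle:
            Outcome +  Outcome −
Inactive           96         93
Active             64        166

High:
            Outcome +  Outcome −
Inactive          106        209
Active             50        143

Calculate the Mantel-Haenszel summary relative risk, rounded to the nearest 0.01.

RR_MH = Σ(aᵢ·n₀ᵢ/nᵢ) / Σ(cᵢ·n₁ᵢ/nᵢ), with n₁ᵢ = aᵢ+bᵢ (exposed), n₀ᵢ = cᵢ+dᵢ (unexposed), nᵢ = n₁ᵢ+n₀ᵢ.
Stratum 1 (Low): n₁ = 219, n₀ = 256, n = 475; a·n₀/n = 118·256/475 = 63.5958; c·n₁/n = 95·219/475 = 43.8000
Stratum 2 (Middle): n₁ = 189, n₀ = 230, n = 419; a·n₀/n = 96·230/419 = 52.6969; c·n₁/n = 64·189/419 = 28.8687
Stratum 3 (High): n₁ = 315, n₀ = 193, n = 508; a·n₀/n = 106·193/508 = 40.2717; c·n₁/n = 50·315/508 = 31.0039
RR_MH = (63.5958 + 52.6969 + 40.2717) / (43.8000 + 28.8687 + 31.0039) = 156.5643 / 103.6727 = 1.51018

1.51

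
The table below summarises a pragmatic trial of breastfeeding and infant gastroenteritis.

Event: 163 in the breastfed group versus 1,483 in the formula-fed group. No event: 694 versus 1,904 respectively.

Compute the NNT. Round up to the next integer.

Risk in treated group = 163/857 = 0.19020; risk in control = 1483/3387 = 0.43785.
Absolute risk reduction = 0.43785 − 0.19020 = 0.24765
NNT = 1 / ARR = 1 / 0.24765 = 4.038 → round up → 5

5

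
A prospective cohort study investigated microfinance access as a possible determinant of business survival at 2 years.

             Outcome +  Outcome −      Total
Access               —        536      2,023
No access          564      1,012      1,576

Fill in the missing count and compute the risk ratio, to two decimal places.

The missing cell is in the exposed row: 2023 − 536 = 1487.
So a = 1487, b = 536, c = 564, d = 1012.
RR = [a/(a+b)] / [c/(c+d)] = (1487/2023) / (564/1576) = 0.73505/0.35787 = 2.05396

2.05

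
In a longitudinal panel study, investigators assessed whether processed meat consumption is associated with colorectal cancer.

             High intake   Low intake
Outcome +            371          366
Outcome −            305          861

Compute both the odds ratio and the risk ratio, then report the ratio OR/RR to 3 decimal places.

1.555

Reading the table with exposure as columns: a = 371 (High intake, case), b = 305 (High intake, non-case), c = 366 (Low intake, case), d = 861.
OR = (371·861)/(305·366) = 319431/111630 = 2.86152
Risk in exposed = 371/676 = 0.54882; risk in unexposed = 366/1227 = 0.29829; RR = 1.83989
OR/RR = 2.86152 / 1.83989 = 1.55527
The outcome is not rare, so the OR lies further from 1 than the RR.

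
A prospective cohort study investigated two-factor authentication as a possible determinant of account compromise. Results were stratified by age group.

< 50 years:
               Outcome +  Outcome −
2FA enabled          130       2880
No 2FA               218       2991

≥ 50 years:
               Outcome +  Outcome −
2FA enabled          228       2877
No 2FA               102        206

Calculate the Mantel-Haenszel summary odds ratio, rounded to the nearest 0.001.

0.408

OR_MH = Σ(aᵢdᵢ/nᵢ) / Σ(bᵢcᵢ/nᵢ), where nᵢ is the stratum total.
Stratum 1 (< 50 years): n = 6219; a·d/n = 130·2991/6219 = 62.5229; b·c/n = 2880·218/6219 = 100.9551
Stratum 2 (≥ 50 years): n = 3413; a·d/n = 228·206/3413 = 13.7615; b·c/n = 2877·102/3413 = 85.9812
OR_MH = (62.5229 + 13.7615) / (100.9551 + 85.9812) = 76.2844 / 186.9364 = 0.40808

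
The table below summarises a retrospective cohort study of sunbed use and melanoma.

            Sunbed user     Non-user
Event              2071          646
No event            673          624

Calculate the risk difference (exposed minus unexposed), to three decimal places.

0.246

Reading the table with exposure as columns: a = 2071 (Sunbed user, case), b = 673 (Sunbed user, non-case), c = 646 (Non-user, case), d = 624.
Risk in exposed = 2071/2744 = 0.754738; risk in unexposed = 646/1270 = 0.508661.
Risk difference = 0.754738 − 0.508661 = 0.246076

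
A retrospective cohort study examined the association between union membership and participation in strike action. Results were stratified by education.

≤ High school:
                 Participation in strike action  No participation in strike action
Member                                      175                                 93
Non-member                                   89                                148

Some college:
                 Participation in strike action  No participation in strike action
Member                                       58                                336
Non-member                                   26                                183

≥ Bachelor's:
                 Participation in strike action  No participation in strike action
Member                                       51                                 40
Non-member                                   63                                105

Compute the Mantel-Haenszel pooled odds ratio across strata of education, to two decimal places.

2.21

OR_MH = Σ(aᵢdᵢ/nᵢ) / Σ(bᵢcᵢ/nᵢ), where nᵢ is the stratum total.
Stratum 1 (≤ High school): n = 505; a·d/n = 175·148/505 = 51.2871; b·c/n = 93·89/505 = 16.3901
Stratum 2 (Some college): n = 603; a·d/n = 58·183/603 = 17.6020; b·c/n = 336·26/603 = 14.4876
Stratum 3 (≥ Bachelor's): n = 259; a·d/n = 51·105/259 = 20.6757; b·c/n = 40·63/259 = 9.7297
OR_MH = (51.2871 + 17.6020 + 20.6757) / (16.3901 + 14.4876 + 9.7297) = 89.5648 / 40.6074 = 2.20563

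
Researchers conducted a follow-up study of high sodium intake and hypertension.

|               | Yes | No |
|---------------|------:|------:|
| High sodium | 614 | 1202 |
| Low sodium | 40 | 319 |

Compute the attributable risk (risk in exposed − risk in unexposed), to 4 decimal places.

0.2267

Cells: a = 614, b = 1202, c = 40, d = 319.
Risk in exposed = 614/1816 = 0.338106; risk in unexposed = 40/359 = 0.111421.
Risk difference = 0.338106 − 0.111421 = 0.226685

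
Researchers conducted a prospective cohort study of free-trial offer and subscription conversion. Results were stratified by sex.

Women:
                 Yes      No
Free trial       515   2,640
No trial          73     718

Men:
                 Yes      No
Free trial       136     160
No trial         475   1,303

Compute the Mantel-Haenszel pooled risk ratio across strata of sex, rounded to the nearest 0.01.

1.74

RR_MH = Σ(aᵢ·n₀ᵢ/nᵢ) / Σ(cᵢ·n₁ᵢ/nᵢ), with n₁ᵢ = aᵢ+bᵢ (exposed), n₀ᵢ = cᵢ+dᵢ (unexposed), nᵢ = n₁ᵢ+n₀ᵢ.
Stratum 1 (Women): n₁ = 3155, n₀ = 791, n = 3946; a·n₀/n = 515·791/3946 = 103.2349; c·n₁/n = 73·3155/3946 = 58.3667
Stratum 2 (Men): n₁ = 296, n₀ = 1778, n = 2074; a·n₀/n = 136·1778/2074 = 116.5902; c·n₁/n = 475·296/2074 = 67.7917
RR_MH = (103.2349 + 116.5902) / (58.3667 + 67.7917) = 219.8251 / 126.1584 = 1.74245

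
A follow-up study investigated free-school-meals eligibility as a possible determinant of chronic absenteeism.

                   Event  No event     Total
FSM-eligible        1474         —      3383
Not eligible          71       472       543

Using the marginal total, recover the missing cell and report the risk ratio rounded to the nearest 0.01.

3.33

The missing cell is in the exposed row: 3383 − 1474 = 1909.
So a = 1474, b = 1909, c = 71, d = 472.
RR = [a/(a+b)] / [c/(c+d)] = (1474/3383) / (71/543) = 0.43571/0.13076 = 3.33225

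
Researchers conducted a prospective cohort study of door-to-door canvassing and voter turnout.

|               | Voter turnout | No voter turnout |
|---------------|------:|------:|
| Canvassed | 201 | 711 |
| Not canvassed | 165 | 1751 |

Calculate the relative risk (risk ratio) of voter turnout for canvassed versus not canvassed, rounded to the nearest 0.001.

2.559

Cells: a = 201, b = 711, c = 165, d = 1751.
Risk in exposed = 201/912 = 0.22039; risk in unexposed = 165/1916 = 0.08612.
RR = 0.22039 / 0.08612 = 2.55925
The risk among the exposed is 2.56 times that among the unexposed.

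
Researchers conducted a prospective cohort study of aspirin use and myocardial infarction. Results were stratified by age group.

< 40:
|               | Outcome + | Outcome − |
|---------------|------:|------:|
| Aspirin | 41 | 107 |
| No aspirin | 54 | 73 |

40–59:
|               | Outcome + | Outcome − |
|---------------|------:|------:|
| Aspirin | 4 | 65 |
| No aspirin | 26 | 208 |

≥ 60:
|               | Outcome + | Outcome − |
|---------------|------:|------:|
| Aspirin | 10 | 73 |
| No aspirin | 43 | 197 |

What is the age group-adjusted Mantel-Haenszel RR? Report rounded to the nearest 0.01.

0.64

RR_MH = Σ(aᵢ·n₀ᵢ/nᵢ) / Σ(cᵢ·n₁ᵢ/nᵢ), with n₁ᵢ = aᵢ+bᵢ (exposed), n₀ᵢ = cᵢ+dᵢ (unexposed), nᵢ = n₁ᵢ+n₀ᵢ.
Stratum 1 (< 40): n₁ = 148, n₀ = 127, n = 275; a·n₀/n = 41·127/275 = 18.9345; c·n₁/n = 54·148/275 = 29.0618
Stratum 2 (40–59): n₁ = 69, n₀ = 234, n = 303; a·n₀/n = 4·234/303 = 3.0891; c·n₁/n = 26·69/303 = 5.9208
Stratum 3 (≥ 60): n₁ = 83, n₀ = 240, n = 323; a·n₀/n = 10·240/323 = 7.4303; c·n₁/n = 43·83/323 = 11.0495
RR_MH = (18.9345 + 3.0891 + 7.4303) / (29.0618 + 5.9208 + 11.0495) = 29.4540 / 46.0321 = 0.63986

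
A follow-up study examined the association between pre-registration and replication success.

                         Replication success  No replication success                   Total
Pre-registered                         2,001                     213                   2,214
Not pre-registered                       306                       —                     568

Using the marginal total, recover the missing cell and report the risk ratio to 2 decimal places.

The missing cell is in the unexposed row: 568 − 306 = 262.
So a = 2001, b = 213, c = 306, d = 262.
RR = [a/(a+b)] / [c/(c+d)] = (2001/2214) / (306/568) = 0.90379/0.53873 = 1.67763

1.68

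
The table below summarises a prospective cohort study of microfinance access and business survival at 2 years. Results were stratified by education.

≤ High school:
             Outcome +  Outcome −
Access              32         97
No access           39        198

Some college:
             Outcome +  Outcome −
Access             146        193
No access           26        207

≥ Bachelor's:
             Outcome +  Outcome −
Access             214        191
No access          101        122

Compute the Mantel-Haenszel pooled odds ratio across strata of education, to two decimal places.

2.24

OR_MH = Σ(aᵢdᵢ/nᵢ) / Σ(bᵢcᵢ/nᵢ), where nᵢ is the stratum total.
Stratum 1 (≤ High school): n = 366; a·d/n = 32·198/366 = 17.3115; b·c/n = 97·39/366 = 10.3361
Stratum 2 (Some college): n = 572; a·d/n = 146·207/572 = 52.8357; b·c/n = 193·26/572 = 8.7727
Stratum 3 (≥ Bachelor's): n = 628; a·d/n = 214·122/628 = 41.5732; b·c/n = 191·101/628 = 30.7182
OR_MH = (17.3115 + 52.8357 + 41.5732) / (10.3361 + 8.7727 + 30.7182) = 111.7204 / 49.8269 = 2.24217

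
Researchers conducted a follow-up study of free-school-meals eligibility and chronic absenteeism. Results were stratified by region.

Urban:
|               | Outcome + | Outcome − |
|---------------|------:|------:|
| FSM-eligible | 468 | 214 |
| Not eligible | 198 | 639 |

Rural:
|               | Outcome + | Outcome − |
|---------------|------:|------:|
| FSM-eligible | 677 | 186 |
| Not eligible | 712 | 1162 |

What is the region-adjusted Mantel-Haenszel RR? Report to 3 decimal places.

RR_MH = Σ(aᵢ·n₀ᵢ/nᵢ) / Σ(cᵢ·n₁ᵢ/nᵢ), with n₁ᵢ = aᵢ+bᵢ (exposed), n₀ᵢ = cᵢ+dᵢ (unexposed), nᵢ = n₁ᵢ+n₀ᵢ.
Stratum 1 (Urban): n₁ = 682, n₀ = 837, n = 1519; a·n₀/n = 468·837/1519 = 257.8776; c·n₁/n = 198·682/1519 = 88.8980
Stratum 2 (Rural): n₁ = 863, n₀ = 1874, n = 2737; a·n₀/n = 677·1874/2737 = 463.5360; c·n₁/n = 712·863/2737 = 224.4998
RR_MH = (257.8776 + 463.5360) / (88.8980 + 224.4998) = 721.4135 / 313.3978 = 2.30191

2.302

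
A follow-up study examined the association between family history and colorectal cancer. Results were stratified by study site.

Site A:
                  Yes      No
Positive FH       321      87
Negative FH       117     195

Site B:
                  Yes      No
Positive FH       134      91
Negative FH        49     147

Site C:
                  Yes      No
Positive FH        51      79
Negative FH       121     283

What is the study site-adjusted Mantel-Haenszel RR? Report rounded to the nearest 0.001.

RR_MH = Σ(aᵢ·n₀ᵢ/nᵢ) / Σ(cᵢ·n₁ᵢ/nᵢ), with n₁ᵢ = aᵢ+bᵢ (exposed), n₀ᵢ = cᵢ+dᵢ (unexposed), nᵢ = n₁ᵢ+n₀ᵢ.
Stratum 1 (Site A): n₁ = 408, n₀ = 312, n = 720; a·n₀/n = 321·312/720 = 139.1000; c·n₁/n = 117·408/720 = 66.3000
Stratum 2 (Site B): n₁ = 225, n₀ = 196, n = 421; a·n₀/n = 134·196/421 = 62.3848; c·n₁/n = 49·225/421 = 26.1876
Stratum 3 (Site C): n₁ = 130, n₀ = 404, n = 534; a·n₀/n = 51·404/534 = 38.5843; c·n₁/n = 121·130/534 = 29.4569
RR_MH = (139.1000 + 62.3848 + 38.5843) / (66.3000 + 26.1876 + 29.4569) = 240.0691 / 121.9446 = 1.96867

1.969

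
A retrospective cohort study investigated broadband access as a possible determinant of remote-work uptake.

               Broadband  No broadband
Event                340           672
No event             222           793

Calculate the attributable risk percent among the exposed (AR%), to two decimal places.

Reading the table with exposure as columns: a = 340 (Broadband, case), b = 222 (Broadband, non-case), c = 672 (No broadband, case), d = 793.
Risk in exposed = 340/562 = 0.60498; risk in unexposed = 672/1465 = 0.45870.
RR = 0.60498/0.45870 = 1.31890
AR% = (RR − 1)/RR × 100 = (1.31890 − 1)/1.31890 × 100 = 24.1791%

24.18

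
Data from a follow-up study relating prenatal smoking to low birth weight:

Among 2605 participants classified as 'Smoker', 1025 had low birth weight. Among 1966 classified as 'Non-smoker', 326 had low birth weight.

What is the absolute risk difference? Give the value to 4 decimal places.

0.2277

From the description: a = 1025, b = 1580, c = 326, d = 1640.
Risk in exposed = 1025/2605 = 0.393474; risk in unexposed = 326/1966 = 0.165819.
Risk difference = 0.393474 − 0.165819 = 0.227655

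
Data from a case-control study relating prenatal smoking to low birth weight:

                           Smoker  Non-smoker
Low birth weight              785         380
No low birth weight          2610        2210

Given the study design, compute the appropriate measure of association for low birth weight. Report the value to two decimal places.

1.75

Reading the table with exposure as columns: a = 785 (Smoker, case), b = 2610 (Smoker, non-case), c = 380 (Non-smoker, case), d = 2210.
This is a case-control study: participants were sampled on outcome status, so risks in the source population cannot be estimated directly — relative risk is not valid here. The odds ratio is the appropriate measure.
OR = (a·d)/(b·c) = (785 × 2210) / (2610 × 380) = 1734850 / 991800 = 1.74919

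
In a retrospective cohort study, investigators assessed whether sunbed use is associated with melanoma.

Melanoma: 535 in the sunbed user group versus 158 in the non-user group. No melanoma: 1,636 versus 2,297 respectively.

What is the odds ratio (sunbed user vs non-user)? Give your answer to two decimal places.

4.75

From the description: a = 535, b = 1636, c = 158, d = 2297.
OR = (a·d)/(b·c) = (535 × 2297) / (1636 × 158) = 1228895 / 258488 = 4.75417
The odds of melanoma are about 4.75 times as high in the sunbed user group.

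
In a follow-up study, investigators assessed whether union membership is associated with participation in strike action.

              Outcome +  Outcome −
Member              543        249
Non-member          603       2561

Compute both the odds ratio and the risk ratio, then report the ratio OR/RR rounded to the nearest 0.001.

Cells: a = 543, b = 249, c = 603, d = 2561.
OR = (543·2561)/(249·603) = 1390623/150147 = 9.26174
Risk in exposed = 543/792 = 0.68561; risk in unexposed = 603/3164 = 0.19058; RR = 3.59744
OR/RR = 9.26174 / 3.59744 = 2.57454
The outcome is not rare, so the OR lies further from 1 than the RR.

2.575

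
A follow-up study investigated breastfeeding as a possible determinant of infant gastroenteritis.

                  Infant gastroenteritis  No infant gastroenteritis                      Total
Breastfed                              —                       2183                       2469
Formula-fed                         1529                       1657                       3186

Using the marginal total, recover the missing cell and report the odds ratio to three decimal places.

0.142

The missing cell is in the exposed row: 2469 − 2183 = 286.
So a = 286, b = 2183, c = 1529, d = 1657.
OR = (a·d)/(b·c) = (286 × 1657) / (2183 × 1529) = 473902 / 3337807 = 0.14198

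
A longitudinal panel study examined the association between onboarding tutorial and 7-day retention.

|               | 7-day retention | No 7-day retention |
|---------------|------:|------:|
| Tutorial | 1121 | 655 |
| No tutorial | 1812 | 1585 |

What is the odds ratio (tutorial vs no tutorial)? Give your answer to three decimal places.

1.497

Cells: a = 1121, b = 655, c = 1812, d = 1585.
OR = (a·d)/(b·c) = (1121 × 1585) / (655 × 1812) = 1776785 / 1186860 = 1.49705
The odds of 7-day retention are about 1.50 times as high in the tutorial group.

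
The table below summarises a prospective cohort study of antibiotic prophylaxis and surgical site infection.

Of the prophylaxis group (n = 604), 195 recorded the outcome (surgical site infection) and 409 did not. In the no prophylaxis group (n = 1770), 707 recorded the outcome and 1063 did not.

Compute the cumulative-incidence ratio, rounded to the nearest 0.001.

From the description: a = 195, b = 409, c = 707, d = 1063.
Risk in exposed = 195/604 = 0.32285; risk in unexposed = 707/1770 = 0.39944.
RR = 0.32285 / 0.39944 = 0.80826
The risk is 19% lower among the exposed than among the unexposed.

0.808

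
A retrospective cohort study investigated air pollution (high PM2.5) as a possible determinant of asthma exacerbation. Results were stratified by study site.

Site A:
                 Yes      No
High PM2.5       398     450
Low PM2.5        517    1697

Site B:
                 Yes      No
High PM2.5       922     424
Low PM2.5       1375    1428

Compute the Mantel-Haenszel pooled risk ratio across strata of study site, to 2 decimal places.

1.55

RR_MH = Σ(aᵢ·n₀ᵢ/nᵢ) / Σ(cᵢ·n₁ᵢ/nᵢ), with n₁ᵢ = aᵢ+bᵢ (exposed), n₀ᵢ = cᵢ+dᵢ (unexposed), nᵢ = n₁ᵢ+n₀ᵢ.
Stratum 1 (Site A): n₁ = 848, n₀ = 2214, n = 3062; a·n₀/n = 398·2214/3062 = 287.7766; c·n₁/n = 517·848/3062 = 143.1796
Stratum 2 (Site B): n₁ = 1346, n₀ = 2803, n = 4149; a·n₀/n = 922·2803/4149 = 622.8889; c·n₁/n = 1375·1346/4149 = 446.0713
RR_MH = (287.7766 + 622.8889) / (143.1796 + 446.0713) = 910.6655 / 589.2510 = 1.54546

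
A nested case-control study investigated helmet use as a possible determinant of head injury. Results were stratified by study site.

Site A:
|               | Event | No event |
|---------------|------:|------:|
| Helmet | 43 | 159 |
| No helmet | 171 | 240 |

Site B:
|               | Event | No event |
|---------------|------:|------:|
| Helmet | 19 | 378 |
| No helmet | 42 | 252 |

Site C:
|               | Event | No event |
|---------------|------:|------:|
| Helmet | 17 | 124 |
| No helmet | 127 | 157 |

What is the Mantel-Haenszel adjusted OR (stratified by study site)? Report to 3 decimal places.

OR_MH = Σ(aᵢdᵢ/nᵢ) / Σ(bᵢcᵢ/nᵢ), where nᵢ is the stratum total.
Stratum 1 (Site A): n = 613; a·d/n = 43·240/613 = 16.8352; b·c/n = 159·171/613 = 44.3540
Stratum 2 (Site B): n = 691; a·d/n = 19·252/691 = 6.9291; b·c/n = 378·42/691 = 22.9754
Stratum 3 (Site C): n = 425; a·d/n = 17·157/425 = 6.2800; b·c/n = 124·127/425 = 37.0541
OR_MH = (16.8352 + 6.9291 + 6.2800) / (44.3540 + 22.9754 + 37.0541) = 30.0443 / 104.3835 = 0.28783

0.288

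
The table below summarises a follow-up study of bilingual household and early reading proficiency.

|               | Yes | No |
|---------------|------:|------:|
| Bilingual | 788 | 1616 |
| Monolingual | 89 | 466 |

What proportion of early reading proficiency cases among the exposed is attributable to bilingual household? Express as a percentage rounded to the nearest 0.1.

Cells: a = 788, b = 1616, c = 89, d = 466.
Risk in exposed = 788/2404 = 0.32779; risk in unexposed = 89/555 = 0.16036.
RR = 0.32779/0.16036 = 2.04407
AR% = (RR − 1)/RR × 100 = (2.04407 − 1)/2.04407 × 100 = 51.0779%

51.1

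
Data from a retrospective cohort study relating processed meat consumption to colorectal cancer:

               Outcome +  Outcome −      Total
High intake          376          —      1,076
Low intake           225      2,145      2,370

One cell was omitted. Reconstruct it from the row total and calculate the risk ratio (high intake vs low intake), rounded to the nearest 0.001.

The missing cell is in the exposed row: 1076 − 376 = 700.
So a = 376, b = 700, c = 225, d = 2145.
RR = [a/(a+b)] / [c/(c+d)] = (376/1076) / (225/2370) = 0.34944/0.09494 = 3.68079

3.681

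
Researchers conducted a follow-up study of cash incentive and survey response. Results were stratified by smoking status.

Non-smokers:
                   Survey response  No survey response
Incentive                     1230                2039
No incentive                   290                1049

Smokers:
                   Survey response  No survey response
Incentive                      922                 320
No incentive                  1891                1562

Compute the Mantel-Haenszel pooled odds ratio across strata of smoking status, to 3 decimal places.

OR_MH = Σ(aᵢdᵢ/nᵢ) / Σ(bᵢcᵢ/nᵢ), where nᵢ is the stratum total.
Stratum 1 (Non-smokers): n = 4608; a·d/n = 1230·1049/4608 = 280.0065; b·c/n = 2039·290/4608 = 128.3225
Stratum 2 (Smokers): n = 4695; a·d/n = 922·1562/4695 = 306.7442; b·c/n = 320·1891/4695 = 128.8860
OR_MH = (280.0065 + 306.7442) / (128.3225 + 128.8860) = 586.7507 / 257.2085 = 2.28123

2.281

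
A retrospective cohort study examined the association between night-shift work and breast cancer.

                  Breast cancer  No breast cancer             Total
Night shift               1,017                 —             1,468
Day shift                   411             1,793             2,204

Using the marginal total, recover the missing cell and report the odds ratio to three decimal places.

9.837

The missing cell is in the exposed row: 1468 − 1017 = 451.
So a = 1017, b = 451, c = 411, d = 1793.
OR = (a·d)/(b·c) = (1017 × 1793) / (451 × 411) = 1823481 / 185361 = 9.83746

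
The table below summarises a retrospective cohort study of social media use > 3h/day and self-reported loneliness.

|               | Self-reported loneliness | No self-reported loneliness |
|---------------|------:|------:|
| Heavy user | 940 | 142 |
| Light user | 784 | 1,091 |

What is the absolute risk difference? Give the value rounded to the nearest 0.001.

0.451

Cells: a = 940, b = 142, c = 784, d = 1091.
Risk in exposed = 940/1082 = 0.868762; risk in unexposed = 784/1875 = 0.418133.
Risk difference = 0.868762 − 0.418133 = 0.450628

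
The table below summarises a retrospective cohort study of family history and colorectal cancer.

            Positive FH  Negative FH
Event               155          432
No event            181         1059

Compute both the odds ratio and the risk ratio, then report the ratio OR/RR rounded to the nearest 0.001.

Reading the table with exposure as columns: a = 155 (Positive FH, case), b = 181 (Positive FH, non-case), c = 432 (Negative FH, case), d = 1059.
OR = (155·1059)/(181·432) = 164145/78192 = 2.09926
Risk in exposed = 155/336 = 0.46131; risk in unexposed = 432/1491 = 0.28974; RR = 1.59216
OR/RR = 2.09926 / 1.59216 = 1.31850
The outcome is not rare, so the OR lies further from 1 than the RR.

1.318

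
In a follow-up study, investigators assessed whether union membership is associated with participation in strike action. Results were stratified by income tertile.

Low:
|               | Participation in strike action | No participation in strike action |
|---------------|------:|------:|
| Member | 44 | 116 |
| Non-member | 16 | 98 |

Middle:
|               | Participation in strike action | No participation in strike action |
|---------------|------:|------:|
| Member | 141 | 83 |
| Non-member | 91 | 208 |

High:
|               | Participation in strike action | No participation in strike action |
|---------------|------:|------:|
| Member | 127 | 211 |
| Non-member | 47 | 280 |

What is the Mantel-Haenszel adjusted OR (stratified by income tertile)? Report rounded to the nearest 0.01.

OR_MH = Σ(aᵢdᵢ/nᵢ) / Σ(bᵢcᵢ/nᵢ), where nᵢ is the stratum total.
Stratum 1 (Low): n = 274; a·d/n = 44·98/274 = 15.7372; b·c/n = 116·16/274 = 6.7737
Stratum 2 (Middle): n = 523; a·d/n = 141·208/523 = 56.0765; b·c/n = 83·91/523 = 14.4417
Stratum 3 (High): n = 665; a·d/n = 127·280/665 = 53.4737; b·c/n = 211·47/665 = 14.9128
OR_MH = (15.7372 + 56.0765 + 53.4737) / (6.7737 + 14.4417 + 14.9128) = 125.2874 / 36.1282 = 3.46786

3.47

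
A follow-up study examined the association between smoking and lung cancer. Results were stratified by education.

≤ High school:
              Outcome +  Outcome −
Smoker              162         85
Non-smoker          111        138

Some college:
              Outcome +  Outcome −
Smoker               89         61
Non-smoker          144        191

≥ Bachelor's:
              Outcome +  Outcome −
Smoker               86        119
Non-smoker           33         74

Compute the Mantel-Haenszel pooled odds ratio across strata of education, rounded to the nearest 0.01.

2.02

OR_MH = Σ(aᵢdᵢ/nᵢ) / Σ(bᵢcᵢ/nᵢ), where nᵢ is the stratum total.
Stratum 1 (≤ High school): n = 496; a·d/n = 162·138/496 = 45.0726; b·c/n = 85·111/496 = 19.0222
Stratum 2 (Some college): n = 485; a·d/n = 89·191/485 = 35.0495; b·c/n = 61·144/485 = 18.1113
Stratum 3 (≥ Bachelor's): n = 312; a·d/n = 86·74/312 = 20.3974; b·c/n = 119·33/312 = 12.5865
OR_MH = (45.0726 + 35.0495 + 20.3974) / (19.0222 + 18.1113 + 12.5865) = 100.5195 / 49.7201 = 2.02171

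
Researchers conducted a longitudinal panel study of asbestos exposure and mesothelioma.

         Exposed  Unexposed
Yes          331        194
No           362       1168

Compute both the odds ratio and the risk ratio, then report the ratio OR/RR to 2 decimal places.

Reading the table with exposure as columns: a = 331 (Exposed, case), b = 362 (Exposed, non-case), c = 194 (Unexposed, case), d = 1168.
OR = (331·1168)/(362·194) = 386608/70228 = 5.50504
Risk in exposed = 331/693 = 0.47763; risk in unexposed = 194/1362 = 0.14244; RR = 3.35328
OR/RR = 5.50504 / 3.35328 = 1.64169
The outcome is not rare, so the OR lies further from 1 than the RR.

1.64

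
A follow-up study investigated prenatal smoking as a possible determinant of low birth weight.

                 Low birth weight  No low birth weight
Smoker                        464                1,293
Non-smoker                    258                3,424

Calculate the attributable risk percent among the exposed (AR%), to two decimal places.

Cells: a = 464, b = 1293, c = 258, d = 3424.
Risk in exposed = 464/1757 = 0.26409; risk in unexposed = 258/3682 = 0.07007.
RR = 0.26409/0.07007 = 3.76886
AR% = (RR − 1)/RR × 100 = (3.76886 − 1)/3.76886 × 100 = 73.4668%

73.47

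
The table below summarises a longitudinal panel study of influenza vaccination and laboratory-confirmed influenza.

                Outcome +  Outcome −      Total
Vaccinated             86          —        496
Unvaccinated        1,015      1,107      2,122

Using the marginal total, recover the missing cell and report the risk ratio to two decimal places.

0.36

The missing cell is in the exposed row: 496 − 86 = 410.
So a = 86, b = 410, c = 1015, d = 1107.
RR = [a/(a+b)] / [c/(c+d)] = (86/496) / (1015/2122) = 0.17339/0.47832 = 0.36249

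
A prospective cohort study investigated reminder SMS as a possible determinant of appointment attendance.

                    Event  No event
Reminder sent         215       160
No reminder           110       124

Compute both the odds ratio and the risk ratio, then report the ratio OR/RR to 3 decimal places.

1.242

Cells: a = 215, b = 160, c = 110, d = 124.
OR = (215·124)/(160·110) = 26660/17600 = 1.51477
Risk in exposed = 215/375 = 0.57333; risk in unexposed = 110/234 = 0.47009; RR = 1.21964
OR/RR = 1.51477 / 1.21964 = 1.24199
The outcome is not rare, so the OR lies further from 1 than the RR.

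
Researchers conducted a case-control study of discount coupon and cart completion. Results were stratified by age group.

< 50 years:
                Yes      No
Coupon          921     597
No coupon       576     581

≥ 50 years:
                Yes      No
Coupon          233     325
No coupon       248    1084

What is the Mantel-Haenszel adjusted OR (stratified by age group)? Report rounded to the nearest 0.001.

1.949

OR_MH = Σ(aᵢdᵢ/nᵢ) / Σ(bᵢcᵢ/nᵢ), where nᵢ is the stratum total.
Stratum 1 (< 50 years): n = 2675; a·d/n = 921·581/2675 = 200.0378; b·c/n = 597·576/2675 = 128.5503
Stratum 2 (≥ 50 years): n = 1890; a·d/n = 233·1084/1890 = 133.6360; b·c/n = 325·248/1890 = 42.6455
OR_MH = (200.0378 + 133.6360) / (128.5503 + 42.6455) = 333.6737 / 171.1958 = 1.94908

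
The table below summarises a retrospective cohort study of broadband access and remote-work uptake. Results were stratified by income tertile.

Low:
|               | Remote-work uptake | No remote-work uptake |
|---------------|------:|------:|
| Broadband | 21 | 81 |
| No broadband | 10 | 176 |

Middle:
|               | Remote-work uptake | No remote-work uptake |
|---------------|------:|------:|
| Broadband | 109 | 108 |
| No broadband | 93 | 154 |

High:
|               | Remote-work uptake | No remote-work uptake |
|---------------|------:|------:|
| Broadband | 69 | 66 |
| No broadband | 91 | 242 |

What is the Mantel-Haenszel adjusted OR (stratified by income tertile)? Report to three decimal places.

OR_MH = Σ(aᵢdᵢ/nᵢ) / Σ(bᵢcᵢ/nᵢ), where nᵢ is the stratum total.
Stratum 1 (Low): n = 288; a·d/n = 21·176/288 = 12.8333; b·c/n = 81·10/288 = 2.8125
Stratum 2 (Middle): n = 464; a·d/n = 109·154/464 = 36.1767; b·c/n = 108·93/464 = 21.6466
Stratum 3 (High): n = 468; a·d/n = 69·242/468 = 35.6795; b·c/n = 66·91/468 = 12.8333
OR_MH = (12.8333 + 36.1767 + 35.6795) / (2.8125 + 21.6466 + 12.8333) = 84.6895 / 37.2924 = 2.27096

2.271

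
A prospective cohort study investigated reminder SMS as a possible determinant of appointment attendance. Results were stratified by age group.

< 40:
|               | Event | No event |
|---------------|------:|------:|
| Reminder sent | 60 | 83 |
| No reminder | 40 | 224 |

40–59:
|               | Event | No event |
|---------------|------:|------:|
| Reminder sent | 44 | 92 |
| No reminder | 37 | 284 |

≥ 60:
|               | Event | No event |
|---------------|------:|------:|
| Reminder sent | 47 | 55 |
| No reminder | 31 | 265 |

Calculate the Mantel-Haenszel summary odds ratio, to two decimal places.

4.61

OR_MH = Σ(aᵢdᵢ/nᵢ) / Σ(bᵢcᵢ/nᵢ), where nᵢ is the stratum total.
Stratum 1 (< 40): n = 407; a·d/n = 60·224/407 = 33.0221; b·c/n = 83·40/407 = 8.1572
Stratum 2 (40–59): n = 457; a·d/n = 44·284/457 = 27.3435; b·c/n = 92·37/457 = 7.4486
Stratum 3 (≥ 60): n = 398; a·d/n = 47·265/398 = 31.2940; b·c/n = 55·31/398 = 4.2839
OR_MH = (33.0221 + 27.3435 + 31.2940) / (8.1572 + 7.4486 + 4.2839) = 91.6596 / 19.8897 = 4.60839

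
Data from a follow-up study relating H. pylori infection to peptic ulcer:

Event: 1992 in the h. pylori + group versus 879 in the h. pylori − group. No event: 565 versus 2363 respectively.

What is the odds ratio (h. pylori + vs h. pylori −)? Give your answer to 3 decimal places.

From the description: a = 1992, b = 565, c = 879, d = 2363.
OR = (a·d)/(b·c) = (1992 × 2363) / (565 × 879) = 4707096 / 496635 = 9.47798
The odds of peptic ulcer are about 9.48 times as high in the h. pylori + group.

9.478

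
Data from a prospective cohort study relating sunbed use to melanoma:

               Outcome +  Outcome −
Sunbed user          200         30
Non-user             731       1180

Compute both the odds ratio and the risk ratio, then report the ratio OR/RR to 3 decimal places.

4.734

Cells: a = 200, b = 30, c = 731, d = 1180.
OR = (200·1180)/(30·731) = 236000/21930 = 10.76151
Risk in exposed = 200/230 = 0.86957; risk in unexposed = 731/1911 = 0.38252; RR = 2.27324
OR/RR = 10.76151 / 2.27324 = 4.73400
The outcome is not rare, so the OR lies further from 1 than the RR.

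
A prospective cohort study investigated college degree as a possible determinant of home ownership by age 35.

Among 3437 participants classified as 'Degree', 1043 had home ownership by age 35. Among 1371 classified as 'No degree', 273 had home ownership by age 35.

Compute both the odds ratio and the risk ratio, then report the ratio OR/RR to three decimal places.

1.150

From the description: a = 1043, b = 2394, c = 273, d = 1098.
OR = (1043·1098)/(2394·273) = 1145214/653562 = 1.75227
Risk in exposed = 1043/3437 = 0.30346; risk in unexposed = 273/1371 = 0.19912; RR = 1.52398
OR/RR = 1.75227 / 1.52398 = 1.14979
The outcome is not rare, so the OR lies further from 1 than the RR.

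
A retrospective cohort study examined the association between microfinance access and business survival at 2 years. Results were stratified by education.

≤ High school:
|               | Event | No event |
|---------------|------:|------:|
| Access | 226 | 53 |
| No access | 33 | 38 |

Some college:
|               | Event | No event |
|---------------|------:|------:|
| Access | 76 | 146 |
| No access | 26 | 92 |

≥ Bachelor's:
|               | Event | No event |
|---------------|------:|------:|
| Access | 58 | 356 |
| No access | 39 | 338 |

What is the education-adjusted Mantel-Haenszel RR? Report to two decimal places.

1.57

RR_MH = Σ(aᵢ·n₀ᵢ/nᵢ) / Σ(cᵢ·n₁ᵢ/nᵢ), with n₁ᵢ = aᵢ+bᵢ (exposed), n₀ᵢ = cᵢ+dᵢ (unexposed), nᵢ = n₁ᵢ+n₀ᵢ.
Stratum 1 (≤ High school): n₁ = 279, n₀ = 71, n = 350; a·n₀/n = 226·71/350 = 45.8457; c·n₁/n = 33·279/350 = 26.3057
Stratum 2 (Some college): n₁ = 222, n₀ = 118, n = 340; a·n₀/n = 76·118/340 = 26.3765; c·n₁/n = 26·222/340 = 16.9765
Stratum 3 (≥ Bachelor's): n₁ = 414, n₀ = 377, n = 791; a·n₀/n = 58·377/791 = 27.6435; c·n₁/n = 39·414/791 = 20.4121
RR_MH = (45.8457 + 26.3765 + 27.6435) / (26.3057 + 16.9765 + 20.4121) = 99.8657 / 63.6943 = 1.56789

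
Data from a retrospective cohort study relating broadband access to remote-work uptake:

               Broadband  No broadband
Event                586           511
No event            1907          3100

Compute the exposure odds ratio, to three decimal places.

1.864

Reading the table with exposure as columns: a = 586 (Broadband, case), b = 1907 (Broadband, non-case), c = 511 (No broadband, case), d = 3100.
OR = (a·d)/(b·c) = (586 × 3100) / (1907 × 511) = 1816600 / 974477 = 1.86418
The odds of remote-work uptake are about 1.86 times as high in the broadband group.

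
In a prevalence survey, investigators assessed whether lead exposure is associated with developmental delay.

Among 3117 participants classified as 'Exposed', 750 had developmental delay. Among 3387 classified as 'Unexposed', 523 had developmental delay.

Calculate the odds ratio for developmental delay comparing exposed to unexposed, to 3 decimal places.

1.735

From the description: a = 750, b = 2367, c = 523, d = 2864.
OR = (a·d)/(b·c) = (750 × 2864) / (2367 × 523) = 2148000 / 1237941 = 1.73514
The odds of developmental delay are about 1.74 times as high in the exposed group.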